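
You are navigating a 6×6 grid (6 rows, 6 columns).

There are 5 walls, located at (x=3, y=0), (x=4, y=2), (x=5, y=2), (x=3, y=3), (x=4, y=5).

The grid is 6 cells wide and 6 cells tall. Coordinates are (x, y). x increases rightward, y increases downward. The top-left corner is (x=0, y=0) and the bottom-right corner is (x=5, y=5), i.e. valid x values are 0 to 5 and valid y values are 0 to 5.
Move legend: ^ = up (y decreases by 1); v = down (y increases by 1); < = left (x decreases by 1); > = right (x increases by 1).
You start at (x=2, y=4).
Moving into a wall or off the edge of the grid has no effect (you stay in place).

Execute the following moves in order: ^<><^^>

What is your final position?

Answer: Final position: (x=2, y=1)

Derivation:
Start: (x=2, y=4)
  ^ (up): (x=2, y=4) -> (x=2, y=3)
  < (left): (x=2, y=3) -> (x=1, y=3)
  > (right): (x=1, y=3) -> (x=2, y=3)
  < (left): (x=2, y=3) -> (x=1, y=3)
  ^ (up): (x=1, y=3) -> (x=1, y=2)
  ^ (up): (x=1, y=2) -> (x=1, y=1)
  > (right): (x=1, y=1) -> (x=2, y=1)
Final: (x=2, y=1)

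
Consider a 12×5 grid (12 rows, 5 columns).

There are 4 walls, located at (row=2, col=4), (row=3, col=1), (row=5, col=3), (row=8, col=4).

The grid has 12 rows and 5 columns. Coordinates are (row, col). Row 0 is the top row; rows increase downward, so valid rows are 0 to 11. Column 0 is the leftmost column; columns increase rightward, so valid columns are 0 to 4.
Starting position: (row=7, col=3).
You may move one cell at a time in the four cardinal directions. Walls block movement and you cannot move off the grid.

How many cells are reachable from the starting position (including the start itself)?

Answer: Reachable cells: 56

Derivation:
BFS flood-fill from (row=7, col=3):
  Distance 0: (row=7, col=3)
  Distance 1: (row=6, col=3), (row=7, col=2), (row=7, col=4), (row=8, col=3)
  Distance 2: (row=6, col=2), (row=6, col=4), (row=7, col=1), (row=8, col=2), (row=9, col=3)
  Distance 3: (row=5, col=2), (row=5, col=4), (row=6, col=1), (row=7, col=0), (row=8, col=1), (row=9, col=2), (row=9, col=4), (row=10, col=3)
  Distance 4: (row=4, col=2), (row=4, col=4), (row=5, col=1), (row=6, col=0), (row=8, col=0), (row=9, col=1), (row=10, col=2), (row=10, col=4), (row=11, col=3)
  Distance 5: (row=3, col=2), (row=3, col=4), (row=4, col=1), (row=4, col=3), (row=5, col=0), (row=9, col=0), (row=10, col=1), (row=11, col=2), (row=11, col=4)
  Distance 6: (row=2, col=2), (row=3, col=3), (row=4, col=0), (row=10, col=0), (row=11, col=1)
  Distance 7: (row=1, col=2), (row=2, col=1), (row=2, col=3), (row=3, col=0), (row=11, col=0)
  Distance 8: (row=0, col=2), (row=1, col=1), (row=1, col=3), (row=2, col=0)
  Distance 9: (row=0, col=1), (row=0, col=3), (row=1, col=0), (row=1, col=4)
  Distance 10: (row=0, col=0), (row=0, col=4)
Total reachable: 56 (grid has 56 open cells total)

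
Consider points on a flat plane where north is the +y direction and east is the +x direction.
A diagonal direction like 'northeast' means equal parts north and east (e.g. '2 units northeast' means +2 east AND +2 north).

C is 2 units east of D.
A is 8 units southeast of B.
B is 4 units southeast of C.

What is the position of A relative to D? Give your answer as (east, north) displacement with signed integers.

Answer: A is at (east=14, north=-12) relative to D.

Derivation:
Place D at the origin (east=0, north=0).
  C is 2 units east of D: delta (east=+2, north=+0); C at (east=2, north=0).
  B is 4 units southeast of C: delta (east=+4, north=-4); B at (east=6, north=-4).
  A is 8 units southeast of B: delta (east=+8, north=-8); A at (east=14, north=-12).
Therefore A relative to D: (east=14, north=-12).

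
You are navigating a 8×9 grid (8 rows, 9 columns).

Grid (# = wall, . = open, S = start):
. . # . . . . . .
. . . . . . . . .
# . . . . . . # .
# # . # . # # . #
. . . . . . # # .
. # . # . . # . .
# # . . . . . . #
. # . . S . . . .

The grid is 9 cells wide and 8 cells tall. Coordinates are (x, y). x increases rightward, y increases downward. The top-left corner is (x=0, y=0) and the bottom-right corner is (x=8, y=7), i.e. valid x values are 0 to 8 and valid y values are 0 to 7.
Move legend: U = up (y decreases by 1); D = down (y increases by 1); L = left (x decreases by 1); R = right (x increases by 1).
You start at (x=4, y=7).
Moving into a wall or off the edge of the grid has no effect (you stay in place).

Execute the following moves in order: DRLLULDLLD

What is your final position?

Start: (x=4, y=7)
  D (down): blocked, stay at (x=4, y=7)
  R (right): (x=4, y=7) -> (x=5, y=7)
  L (left): (x=5, y=7) -> (x=4, y=7)
  L (left): (x=4, y=7) -> (x=3, y=7)
  U (up): (x=3, y=7) -> (x=3, y=6)
  L (left): (x=3, y=6) -> (x=2, y=6)
  D (down): (x=2, y=6) -> (x=2, y=7)
  L (left): blocked, stay at (x=2, y=7)
  L (left): blocked, stay at (x=2, y=7)
  D (down): blocked, stay at (x=2, y=7)
Final: (x=2, y=7)

Answer: Final position: (x=2, y=7)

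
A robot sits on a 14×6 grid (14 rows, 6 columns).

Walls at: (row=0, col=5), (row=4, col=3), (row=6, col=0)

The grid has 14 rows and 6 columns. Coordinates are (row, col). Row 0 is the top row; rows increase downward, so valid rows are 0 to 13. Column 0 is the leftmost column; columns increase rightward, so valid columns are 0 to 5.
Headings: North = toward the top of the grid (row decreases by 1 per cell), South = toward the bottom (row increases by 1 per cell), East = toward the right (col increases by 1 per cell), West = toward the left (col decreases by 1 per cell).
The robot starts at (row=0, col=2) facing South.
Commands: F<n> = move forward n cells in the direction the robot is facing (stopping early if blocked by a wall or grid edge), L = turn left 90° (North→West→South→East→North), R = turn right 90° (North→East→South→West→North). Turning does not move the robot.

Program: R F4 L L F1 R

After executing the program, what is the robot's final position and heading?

Start: (row=0, col=2), facing South
  R: turn right, now facing West
  F4: move forward 2/4 (blocked), now at (row=0, col=0)
  L: turn left, now facing South
  L: turn left, now facing East
  F1: move forward 1, now at (row=0, col=1)
  R: turn right, now facing South
Final: (row=0, col=1), facing South

Answer: Final position: (row=0, col=1), facing South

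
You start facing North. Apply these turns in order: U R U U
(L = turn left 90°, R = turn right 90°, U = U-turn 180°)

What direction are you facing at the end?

Answer: Final heading: West

Derivation:
Start: North
  U (U-turn (180°)) -> South
  R (right (90° clockwise)) -> West
  U (U-turn (180°)) -> East
  U (U-turn (180°)) -> West
Final: West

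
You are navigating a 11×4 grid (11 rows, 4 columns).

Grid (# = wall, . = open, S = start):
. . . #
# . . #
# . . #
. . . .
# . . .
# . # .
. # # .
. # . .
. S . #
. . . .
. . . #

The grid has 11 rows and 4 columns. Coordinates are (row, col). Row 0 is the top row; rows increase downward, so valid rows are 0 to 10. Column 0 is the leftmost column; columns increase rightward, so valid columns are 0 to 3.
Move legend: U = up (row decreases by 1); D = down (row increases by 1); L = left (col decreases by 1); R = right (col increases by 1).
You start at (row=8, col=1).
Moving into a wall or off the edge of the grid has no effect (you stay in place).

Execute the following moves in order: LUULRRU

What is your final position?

Answer: Final position: (row=6, col=0)

Derivation:
Start: (row=8, col=1)
  L (left): (row=8, col=1) -> (row=8, col=0)
  U (up): (row=8, col=0) -> (row=7, col=0)
  U (up): (row=7, col=0) -> (row=6, col=0)
  L (left): blocked, stay at (row=6, col=0)
  R (right): blocked, stay at (row=6, col=0)
  R (right): blocked, stay at (row=6, col=0)
  U (up): blocked, stay at (row=6, col=0)
Final: (row=6, col=0)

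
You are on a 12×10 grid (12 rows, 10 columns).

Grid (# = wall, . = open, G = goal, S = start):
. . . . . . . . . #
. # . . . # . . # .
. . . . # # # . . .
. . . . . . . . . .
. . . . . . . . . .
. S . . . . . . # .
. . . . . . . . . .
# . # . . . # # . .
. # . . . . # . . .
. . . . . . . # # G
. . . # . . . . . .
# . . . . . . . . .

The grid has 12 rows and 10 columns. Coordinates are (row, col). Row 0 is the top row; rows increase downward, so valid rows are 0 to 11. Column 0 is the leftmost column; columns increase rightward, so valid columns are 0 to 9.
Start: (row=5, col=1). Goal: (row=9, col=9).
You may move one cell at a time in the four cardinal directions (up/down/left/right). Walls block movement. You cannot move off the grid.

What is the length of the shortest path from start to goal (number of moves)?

BFS from (row=5, col=1) until reaching (row=9, col=9):
  Distance 0: (row=5, col=1)
  Distance 1: (row=4, col=1), (row=5, col=0), (row=5, col=2), (row=6, col=1)
  Distance 2: (row=3, col=1), (row=4, col=0), (row=4, col=2), (row=5, col=3), (row=6, col=0), (row=6, col=2), (row=7, col=1)
  Distance 3: (row=2, col=1), (row=3, col=0), (row=3, col=2), (row=4, col=3), (row=5, col=4), (row=6, col=3)
  Distance 4: (row=2, col=0), (row=2, col=2), (row=3, col=3), (row=4, col=4), (row=5, col=5), (row=6, col=4), (row=7, col=3)
  Distance 5: (row=1, col=0), (row=1, col=2), (row=2, col=3), (row=3, col=4), (row=4, col=5), (row=5, col=6), (row=6, col=5), (row=7, col=4), (row=8, col=3)
  Distance 6: (row=0, col=0), (row=0, col=2), (row=1, col=3), (row=3, col=5), (row=4, col=6), (row=5, col=7), (row=6, col=6), (row=7, col=5), (row=8, col=2), (row=8, col=4), (row=9, col=3)
  Distance 7: (row=0, col=1), (row=0, col=3), (row=1, col=4), (row=3, col=6), (row=4, col=7), (row=6, col=7), (row=8, col=5), (row=9, col=2), (row=9, col=4)
  Distance 8: (row=0, col=4), (row=3, col=7), (row=4, col=8), (row=6, col=8), (row=9, col=1), (row=9, col=5), (row=10, col=2), (row=10, col=4)
  Distance 9: (row=0, col=5), (row=2, col=7), (row=3, col=8), (row=4, col=9), (row=6, col=9), (row=7, col=8), (row=9, col=0), (row=9, col=6), (row=10, col=1), (row=10, col=5), (row=11, col=2), (row=11, col=4)
  Distance 10: (row=0, col=6), (row=1, col=7), (row=2, col=8), (row=3, col=9), (row=5, col=9), (row=7, col=9), (row=8, col=0), (row=8, col=8), (row=10, col=0), (row=10, col=6), (row=11, col=1), (row=11, col=3), (row=11, col=5)
  Distance 11: (row=0, col=7), (row=1, col=6), (row=2, col=9), (row=8, col=7), (row=8, col=9), (row=10, col=7), (row=11, col=6)
  Distance 12: (row=0, col=8), (row=1, col=9), (row=9, col=9), (row=10, col=8), (row=11, col=7)  <- goal reached here
One shortest path (12 moves): (row=5, col=1) -> (row=5, col=2) -> (row=5, col=3) -> (row=5, col=4) -> (row=5, col=5) -> (row=5, col=6) -> (row=5, col=7) -> (row=6, col=7) -> (row=6, col=8) -> (row=6, col=9) -> (row=7, col=9) -> (row=8, col=9) -> (row=9, col=9)

Answer: Shortest path length: 12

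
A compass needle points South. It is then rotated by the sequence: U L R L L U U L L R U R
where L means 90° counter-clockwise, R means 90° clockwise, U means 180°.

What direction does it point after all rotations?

Start: South
  U (U-turn (180°)) -> North
  L (left (90° counter-clockwise)) -> West
  R (right (90° clockwise)) -> North
  L (left (90° counter-clockwise)) -> West
  L (left (90° counter-clockwise)) -> South
  U (U-turn (180°)) -> North
  U (U-turn (180°)) -> South
  L (left (90° counter-clockwise)) -> East
  L (left (90° counter-clockwise)) -> North
  R (right (90° clockwise)) -> East
  U (U-turn (180°)) -> West
  R (right (90° clockwise)) -> North
Final: North

Answer: Final heading: North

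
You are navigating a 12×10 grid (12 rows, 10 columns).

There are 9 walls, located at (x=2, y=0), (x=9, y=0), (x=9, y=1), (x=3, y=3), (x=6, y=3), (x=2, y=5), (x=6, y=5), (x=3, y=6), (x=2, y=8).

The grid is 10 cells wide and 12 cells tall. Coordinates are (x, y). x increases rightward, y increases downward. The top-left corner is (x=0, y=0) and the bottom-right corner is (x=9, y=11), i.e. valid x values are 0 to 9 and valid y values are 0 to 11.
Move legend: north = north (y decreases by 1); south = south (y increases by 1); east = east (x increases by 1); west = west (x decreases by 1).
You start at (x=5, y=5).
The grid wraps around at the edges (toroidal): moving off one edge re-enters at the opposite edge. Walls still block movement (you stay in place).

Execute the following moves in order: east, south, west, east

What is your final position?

Answer: Final position: (x=5, y=6)

Derivation:
Start: (x=5, y=5)
  east (east): blocked, stay at (x=5, y=5)
  south (south): (x=5, y=5) -> (x=5, y=6)
  west (west): (x=5, y=6) -> (x=4, y=6)
  east (east): (x=4, y=6) -> (x=5, y=6)
Final: (x=5, y=6)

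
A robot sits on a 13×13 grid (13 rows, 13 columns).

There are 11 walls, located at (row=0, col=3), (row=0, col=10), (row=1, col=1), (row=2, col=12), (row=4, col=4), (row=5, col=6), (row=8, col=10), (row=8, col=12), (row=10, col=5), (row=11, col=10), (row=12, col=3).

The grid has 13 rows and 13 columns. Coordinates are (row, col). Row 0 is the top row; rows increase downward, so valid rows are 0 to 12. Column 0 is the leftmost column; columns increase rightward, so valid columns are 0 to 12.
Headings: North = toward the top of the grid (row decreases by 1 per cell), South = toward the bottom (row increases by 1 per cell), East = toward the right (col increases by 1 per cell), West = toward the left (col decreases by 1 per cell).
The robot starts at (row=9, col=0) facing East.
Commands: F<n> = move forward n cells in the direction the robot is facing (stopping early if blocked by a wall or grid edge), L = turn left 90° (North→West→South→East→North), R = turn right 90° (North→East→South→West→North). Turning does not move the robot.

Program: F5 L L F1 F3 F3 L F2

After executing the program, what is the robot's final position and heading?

Start: (row=9, col=0), facing East
  F5: move forward 5, now at (row=9, col=5)
  L: turn left, now facing North
  L: turn left, now facing West
  F1: move forward 1, now at (row=9, col=4)
  F3: move forward 3, now at (row=9, col=1)
  F3: move forward 1/3 (blocked), now at (row=9, col=0)
  L: turn left, now facing South
  F2: move forward 2, now at (row=11, col=0)
Final: (row=11, col=0), facing South

Answer: Final position: (row=11, col=0), facing South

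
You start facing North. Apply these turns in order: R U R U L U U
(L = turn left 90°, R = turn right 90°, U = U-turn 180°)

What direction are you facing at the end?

Answer: Final heading: East

Derivation:
Start: North
  R (right (90° clockwise)) -> East
  U (U-turn (180°)) -> West
  R (right (90° clockwise)) -> North
  U (U-turn (180°)) -> South
  L (left (90° counter-clockwise)) -> East
  U (U-turn (180°)) -> West
  U (U-turn (180°)) -> East
Final: East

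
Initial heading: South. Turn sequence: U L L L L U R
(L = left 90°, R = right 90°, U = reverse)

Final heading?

Answer: Final heading: West

Derivation:
Start: South
  U (U-turn (180°)) -> North
  L (left (90° counter-clockwise)) -> West
  L (left (90° counter-clockwise)) -> South
  L (left (90° counter-clockwise)) -> East
  L (left (90° counter-clockwise)) -> North
  U (U-turn (180°)) -> South
  R (right (90° clockwise)) -> West
Final: West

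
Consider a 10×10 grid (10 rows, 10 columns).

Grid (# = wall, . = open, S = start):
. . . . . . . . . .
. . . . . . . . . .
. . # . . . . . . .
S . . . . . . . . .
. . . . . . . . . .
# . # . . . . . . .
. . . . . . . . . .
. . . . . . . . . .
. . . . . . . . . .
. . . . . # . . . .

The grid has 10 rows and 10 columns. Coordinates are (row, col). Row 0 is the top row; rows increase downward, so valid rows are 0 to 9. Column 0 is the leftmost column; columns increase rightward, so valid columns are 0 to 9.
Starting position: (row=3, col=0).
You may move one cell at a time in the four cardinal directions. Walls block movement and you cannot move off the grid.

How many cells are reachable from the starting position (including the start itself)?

BFS flood-fill from (row=3, col=0):
  Distance 0: (row=3, col=0)
  Distance 1: (row=2, col=0), (row=3, col=1), (row=4, col=0)
  Distance 2: (row=1, col=0), (row=2, col=1), (row=3, col=2), (row=4, col=1)
  Distance 3: (row=0, col=0), (row=1, col=1), (row=3, col=3), (row=4, col=2), (row=5, col=1)
  Distance 4: (row=0, col=1), (row=1, col=2), (row=2, col=3), (row=3, col=4), (row=4, col=3), (row=6, col=1)
  Distance 5: (row=0, col=2), (row=1, col=3), (row=2, col=4), (row=3, col=5), (row=4, col=4), (row=5, col=3), (row=6, col=0), (row=6, col=2), (row=7, col=1)
  Distance 6: (row=0, col=3), (row=1, col=4), (row=2, col=5), (row=3, col=6), (row=4, col=5), (row=5, col=4), (row=6, col=3), (row=7, col=0), (row=7, col=2), (row=8, col=1)
  Distance 7: (row=0, col=4), (row=1, col=5), (row=2, col=6), (row=3, col=7), (row=4, col=6), (row=5, col=5), (row=6, col=4), (row=7, col=3), (row=8, col=0), (row=8, col=2), (row=9, col=1)
  Distance 8: (row=0, col=5), (row=1, col=6), (row=2, col=7), (row=3, col=8), (row=4, col=7), (row=5, col=6), (row=6, col=5), (row=7, col=4), (row=8, col=3), (row=9, col=0), (row=9, col=2)
  Distance 9: (row=0, col=6), (row=1, col=7), (row=2, col=8), (row=3, col=9), (row=4, col=8), (row=5, col=7), (row=6, col=6), (row=7, col=5), (row=8, col=4), (row=9, col=3)
  Distance 10: (row=0, col=7), (row=1, col=8), (row=2, col=9), (row=4, col=9), (row=5, col=8), (row=6, col=7), (row=7, col=6), (row=8, col=5), (row=9, col=4)
  Distance 11: (row=0, col=8), (row=1, col=9), (row=5, col=9), (row=6, col=8), (row=7, col=7), (row=8, col=6)
  Distance 12: (row=0, col=9), (row=6, col=9), (row=7, col=8), (row=8, col=7), (row=9, col=6)
  Distance 13: (row=7, col=9), (row=8, col=8), (row=9, col=7)
  Distance 14: (row=8, col=9), (row=9, col=8)
  Distance 15: (row=9, col=9)
Total reachable: 96 (grid has 96 open cells total)

Answer: Reachable cells: 96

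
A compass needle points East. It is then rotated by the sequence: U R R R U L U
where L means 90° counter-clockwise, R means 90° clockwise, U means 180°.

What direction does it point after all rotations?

Start: East
  U (U-turn (180°)) -> West
  R (right (90° clockwise)) -> North
  R (right (90° clockwise)) -> East
  R (right (90° clockwise)) -> South
  U (U-turn (180°)) -> North
  L (left (90° counter-clockwise)) -> West
  U (U-turn (180°)) -> East
Final: East

Answer: Final heading: East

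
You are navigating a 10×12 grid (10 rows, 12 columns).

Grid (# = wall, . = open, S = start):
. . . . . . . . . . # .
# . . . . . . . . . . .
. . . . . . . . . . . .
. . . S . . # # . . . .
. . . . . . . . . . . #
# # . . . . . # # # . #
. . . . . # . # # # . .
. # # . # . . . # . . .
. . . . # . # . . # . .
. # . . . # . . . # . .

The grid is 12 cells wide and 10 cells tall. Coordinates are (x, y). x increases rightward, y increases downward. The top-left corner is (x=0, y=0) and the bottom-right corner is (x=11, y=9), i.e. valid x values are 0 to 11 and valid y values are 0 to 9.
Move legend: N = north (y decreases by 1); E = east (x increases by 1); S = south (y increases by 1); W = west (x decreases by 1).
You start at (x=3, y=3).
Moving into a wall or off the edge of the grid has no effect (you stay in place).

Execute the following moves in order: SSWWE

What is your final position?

Answer: Final position: (x=3, y=5)

Derivation:
Start: (x=3, y=3)
  S (south): (x=3, y=3) -> (x=3, y=4)
  S (south): (x=3, y=4) -> (x=3, y=5)
  W (west): (x=3, y=5) -> (x=2, y=5)
  W (west): blocked, stay at (x=2, y=5)
  E (east): (x=2, y=5) -> (x=3, y=5)
Final: (x=3, y=5)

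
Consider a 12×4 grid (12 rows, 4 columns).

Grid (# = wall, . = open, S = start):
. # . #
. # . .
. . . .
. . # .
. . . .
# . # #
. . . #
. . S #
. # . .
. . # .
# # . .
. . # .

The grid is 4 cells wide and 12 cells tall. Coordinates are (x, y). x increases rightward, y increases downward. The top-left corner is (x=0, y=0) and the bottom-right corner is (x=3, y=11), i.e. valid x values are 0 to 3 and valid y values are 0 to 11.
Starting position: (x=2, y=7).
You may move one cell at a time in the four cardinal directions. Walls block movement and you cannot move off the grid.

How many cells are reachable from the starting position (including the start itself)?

Answer: Reachable cells: 32

Derivation:
BFS flood-fill from (x=2, y=7):
  Distance 0: (x=2, y=7)
  Distance 1: (x=2, y=6), (x=1, y=7), (x=2, y=8)
  Distance 2: (x=1, y=6), (x=0, y=7), (x=3, y=8)
  Distance 3: (x=1, y=5), (x=0, y=6), (x=0, y=8), (x=3, y=9)
  Distance 4: (x=1, y=4), (x=0, y=9), (x=3, y=10)
  Distance 5: (x=1, y=3), (x=0, y=4), (x=2, y=4), (x=1, y=9), (x=2, y=10), (x=3, y=11)
  Distance 6: (x=1, y=2), (x=0, y=3), (x=3, y=4)
  Distance 7: (x=0, y=2), (x=2, y=2), (x=3, y=3)
  Distance 8: (x=0, y=1), (x=2, y=1), (x=3, y=2)
  Distance 9: (x=0, y=0), (x=2, y=0), (x=3, y=1)
Total reachable: 32 (grid has 34 open cells total)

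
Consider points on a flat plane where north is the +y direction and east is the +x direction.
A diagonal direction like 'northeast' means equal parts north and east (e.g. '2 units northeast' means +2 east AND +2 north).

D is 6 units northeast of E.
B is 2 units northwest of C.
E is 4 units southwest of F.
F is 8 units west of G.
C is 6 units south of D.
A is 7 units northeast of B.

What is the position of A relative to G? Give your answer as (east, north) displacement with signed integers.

Place G at the origin (east=0, north=0).
  F is 8 units west of G: delta (east=-8, north=+0); F at (east=-8, north=0).
  E is 4 units southwest of F: delta (east=-4, north=-4); E at (east=-12, north=-4).
  D is 6 units northeast of E: delta (east=+6, north=+6); D at (east=-6, north=2).
  C is 6 units south of D: delta (east=+0, north=-6); C at (east=-6, north=-4).
  B is 2 units northwest of C: delta (east=-2, north=+2); B at (east=-8, north=-2).
  A is 7 units northeast of B: delta (east=+7, north=+7); A at (east=-1, north=5).
Therefore A relative to G: (east=-1, north=5).

Answer: A is at (east=-1, north=5) relative to G.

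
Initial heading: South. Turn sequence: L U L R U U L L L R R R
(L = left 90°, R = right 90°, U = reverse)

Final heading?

Start: South
  L (left (90° counter-clockwise)) -> East
  U (U-turn (180°)) -> West
  L (left (90° counter-clockwise)) -> South
  R (right (90° clockwise)) -> West
  U (U-turn (180°)) -> East
  U (U-turn (180°)) -> West
  L (left (90° counter-clockwise)) -> South
  L (left (90° counter-clockwise)) -> East
  L (left (90° counter-clockwise)) -> North
  R (right (90° clockwise)) -> East
  R (right (90° clockwise)) -> South
  R (right (90° clockwise)) -> West
Final: West

Answer: Final heading: West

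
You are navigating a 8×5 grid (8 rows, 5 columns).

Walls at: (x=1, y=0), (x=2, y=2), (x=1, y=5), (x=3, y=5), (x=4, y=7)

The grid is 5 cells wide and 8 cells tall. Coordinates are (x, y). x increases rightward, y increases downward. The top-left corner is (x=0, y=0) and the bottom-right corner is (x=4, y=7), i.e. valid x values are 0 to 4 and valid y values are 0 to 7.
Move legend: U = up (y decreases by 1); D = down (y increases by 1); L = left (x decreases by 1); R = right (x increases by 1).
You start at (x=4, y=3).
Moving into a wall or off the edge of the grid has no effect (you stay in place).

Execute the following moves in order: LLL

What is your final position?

Answer: Final position: (x=1, y=3)

Derivation:
Start: (x=4, y=3)
  L (left): (x=4, y=3) -> (x=3, y=3)
  L (left): (x=3, y=3) -> (x=2, y=3)
  L (left): (x=2, y=3) -> (x=1, y=3)
Final: (x=1, y=3)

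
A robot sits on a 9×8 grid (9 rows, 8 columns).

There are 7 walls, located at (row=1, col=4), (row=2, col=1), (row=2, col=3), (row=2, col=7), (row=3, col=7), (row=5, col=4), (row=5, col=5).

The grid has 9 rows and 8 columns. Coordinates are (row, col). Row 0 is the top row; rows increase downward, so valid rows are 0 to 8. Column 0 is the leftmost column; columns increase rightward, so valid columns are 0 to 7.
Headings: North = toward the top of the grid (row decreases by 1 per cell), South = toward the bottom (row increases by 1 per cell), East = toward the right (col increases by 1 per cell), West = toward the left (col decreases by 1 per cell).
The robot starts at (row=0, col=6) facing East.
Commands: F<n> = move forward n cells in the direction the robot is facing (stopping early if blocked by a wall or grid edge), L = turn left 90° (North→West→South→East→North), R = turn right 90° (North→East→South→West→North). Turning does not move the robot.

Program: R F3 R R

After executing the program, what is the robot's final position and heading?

Answer: Final position: (row=3, col=6), facing North

Derivation:
Start: (row=0, col=6), facing East
  R: turn right, now facing South
  F3: move forward 3, now at (row=3, col=6)
  R: turn right, now facing West
  R: turn right, now facing North
Final: (row=3, col=6), facing North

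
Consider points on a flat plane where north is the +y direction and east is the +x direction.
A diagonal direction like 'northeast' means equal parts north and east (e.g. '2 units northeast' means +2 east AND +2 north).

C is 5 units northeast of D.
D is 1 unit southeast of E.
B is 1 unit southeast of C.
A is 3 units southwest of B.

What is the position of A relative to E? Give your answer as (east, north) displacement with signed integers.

Place E at the origin (east=0, north=0).
  D is 1 unit southeast of E: delta (east=+1, north=-1); D at (east=1, north=-1).
  C is 5 units northeast of D: delta (east=+5, north=+5); C at (east=6, north=4).
  B is 1 unit southeast of C: delta (east=+1, north=-1); B at (east=7, north=3).
  A is 3 units southwest of B: delta (east=-3, north=-3); A at (east=4, north=0).
Therefore A relative to E: (east=4, north=0).

Answer: A is at (east=4, north=0) relative to E.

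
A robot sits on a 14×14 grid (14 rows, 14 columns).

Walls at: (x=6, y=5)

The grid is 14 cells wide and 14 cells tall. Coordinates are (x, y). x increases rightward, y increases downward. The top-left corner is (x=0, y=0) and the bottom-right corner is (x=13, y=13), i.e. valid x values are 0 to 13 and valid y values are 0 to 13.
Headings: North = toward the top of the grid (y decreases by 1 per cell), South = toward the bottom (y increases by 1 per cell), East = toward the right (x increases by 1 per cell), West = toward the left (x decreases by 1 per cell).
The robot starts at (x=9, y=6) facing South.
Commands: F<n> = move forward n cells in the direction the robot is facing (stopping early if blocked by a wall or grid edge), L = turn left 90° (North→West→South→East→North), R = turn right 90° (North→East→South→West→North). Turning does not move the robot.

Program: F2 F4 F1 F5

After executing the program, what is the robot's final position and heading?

Answer: Final position: (x=9, y=13), facing South

Derivation:
Start: (x=9, y=6), facing South
  F2: move forward 2, now at (x=9, y=8)
  F4: move forward 4, now at (x=9, y=12)
  F1: move forward 1, now at (x=9, y=13)
  F5: move forward 0/5 (blocked), now at (x=9, y=13)
Final: (x=9, y=13), facing South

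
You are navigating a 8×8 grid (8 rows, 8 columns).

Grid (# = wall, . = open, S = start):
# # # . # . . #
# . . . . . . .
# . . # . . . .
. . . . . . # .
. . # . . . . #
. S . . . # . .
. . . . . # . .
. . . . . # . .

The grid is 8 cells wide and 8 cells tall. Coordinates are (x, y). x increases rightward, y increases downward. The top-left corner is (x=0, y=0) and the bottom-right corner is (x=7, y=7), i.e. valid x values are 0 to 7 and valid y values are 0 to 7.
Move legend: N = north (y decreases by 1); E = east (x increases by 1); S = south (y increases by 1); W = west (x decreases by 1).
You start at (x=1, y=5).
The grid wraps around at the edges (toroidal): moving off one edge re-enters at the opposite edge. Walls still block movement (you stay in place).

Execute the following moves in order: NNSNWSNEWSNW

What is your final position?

Answer: Final position: (x=7, y=3)

Derivation:
Start: (x=1, y=5)
  N (north): (x=1, y=5) -> (x=1, y=4)
  N (north): (x=1, y=4) -> (x=1, y=3)
  S (south): (x=1, y=3) -> (x=1, y=4)
  N (north): (x=1, y=4) -> (x=1, y=3)
  W (west): (x=1, y=3) -> (x=0, y=3)
  S (south): (x=0, y=3) -> (x=0, y=4)
  N (north): (x=0, y=4) -> (x=0, y=3)
  E (east): (x=0, y=3) -> (x=1, y=3)
  W (west): (x=1, y=3) -> (x=0, y=3)
  S (south): (x=0, y=3) -> (x=0, y=4)
  N (north): (x=0, y=4) -> (x=0, y=3)
  W (west): (x=0, y=3) -> (x=7, y=3)
Final: (x=7, y=3)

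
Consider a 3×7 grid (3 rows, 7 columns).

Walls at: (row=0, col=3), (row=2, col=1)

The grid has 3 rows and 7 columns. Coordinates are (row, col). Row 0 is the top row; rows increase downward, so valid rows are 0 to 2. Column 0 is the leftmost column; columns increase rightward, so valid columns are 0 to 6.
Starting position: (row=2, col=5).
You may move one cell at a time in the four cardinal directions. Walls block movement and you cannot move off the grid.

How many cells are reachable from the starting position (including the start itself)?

Answer: Reachable cells: 19

Derivation:
BFS flood-fill from (row=2, col=5):
  Distance 0: (row=2, col=5)
  Distance 1: (row=1, col=5), (row=2, col=4), (row=2, col=6)
  Distance 2: (row=0, col=5), (row=1, col=4), (row=1, col=6), (row=2, col=3)
  Distance 3: (row=0, col=4), (row=0, col=6), (row=1, col=3), (row=2, col=2)
  Distance 4: (row=1, col=2)
  Distance 5: (row=0, col=2), (row=1, col=1)
  Distance 6: (row=0, col=1), (row=1, col=0)
  Distance 7: (row=0, col=0), (row=2, col=0)
Total reachable: 19 (grid has 19 open cells total)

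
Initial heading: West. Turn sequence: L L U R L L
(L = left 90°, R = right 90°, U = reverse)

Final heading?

Answer: Final heading: South

Derivation:
Start: West
  L (left (90° counter-clockwise)) -> South
  L (left (90° counter-clockwise)) -> East
  U (U-turn (180°)) -> West
  R (right (90° clockwise)) -> North
  L (left (90° counter-clockwise)) -> West
  L (left (90° counter-clockwise)) -> South
Final: South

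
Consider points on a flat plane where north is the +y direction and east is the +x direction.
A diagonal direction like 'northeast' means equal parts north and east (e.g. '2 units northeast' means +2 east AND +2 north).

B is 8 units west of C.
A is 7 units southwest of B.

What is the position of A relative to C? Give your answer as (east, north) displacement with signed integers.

Place C at the origin (east=0, north=0).
  B is 8 units west of C: delta (east=-8, north=+0); B at (east=-8, north=0).
  A is 7 units southwest of B: delta (east=-7, north=-7); A at (east=-15, north=-7).
Therefore A relative to C: (east=-15, north=-7).

Answer: A is at (east=-15, north=-7) relative to C.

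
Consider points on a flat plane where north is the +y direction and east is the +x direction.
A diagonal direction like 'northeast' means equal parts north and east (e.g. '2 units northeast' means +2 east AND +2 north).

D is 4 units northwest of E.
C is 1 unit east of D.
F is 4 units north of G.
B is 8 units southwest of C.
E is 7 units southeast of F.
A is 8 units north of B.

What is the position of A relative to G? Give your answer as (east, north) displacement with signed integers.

Place G at the origin (east=0, north=0).
  F is 4 units north of G: delta (east=+0, north=+4); F at (east=0, north=4).
  E is 7 units southeast of F: delta (east=+7, north=-7); E at (east=7, north=-3).
  D is 4 units northwest of E: delta (east=-4, north=+4); D at (east=3, north=1).
  C is 1 unit east of D: delta (east=+1, north=+0); C at (east=4, north=1).
  B is 8 units southwest of C: delta (east=-8, north=-8); B at (east=-4, north=-7).
  A is 8 units north of B: delta (east=+0, north=+8); A at (east=-4, north=1).
Therefore A relative to G: (east=-4, north=1).

Answer: A is at (east=-4, north=1) relative to G.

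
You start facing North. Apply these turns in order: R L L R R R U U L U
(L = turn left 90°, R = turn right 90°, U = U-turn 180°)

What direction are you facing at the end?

Answer: Final heading: West

Derivation:
Start: North
  R (right (90° clockwise)) -> East
  L (left (90° counter-clockwise)) -> North
  L (left (90° counter-clockwise)) -> West
  R (right (90° clockwise)) -> North
  R (right (90° clockwise)) -> East
  R (right (90° clockwise)) -> South
  U (U-turn (180°)) -> North
  U (U-turn (180°)) -> South
  L (left (90° counter-clockwise)) -> East
  U (U-turn (180°)) -> West
Final: West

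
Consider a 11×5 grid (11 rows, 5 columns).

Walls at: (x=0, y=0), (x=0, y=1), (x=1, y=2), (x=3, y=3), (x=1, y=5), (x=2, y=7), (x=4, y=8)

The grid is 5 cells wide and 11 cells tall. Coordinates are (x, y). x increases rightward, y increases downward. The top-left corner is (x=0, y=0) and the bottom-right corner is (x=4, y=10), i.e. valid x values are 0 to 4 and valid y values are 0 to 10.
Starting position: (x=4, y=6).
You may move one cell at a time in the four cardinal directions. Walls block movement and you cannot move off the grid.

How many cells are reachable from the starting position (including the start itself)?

Answer: Reachable cells: 48

Derivation:
BFS flood-fill from (x=4, y=6):
  Distance 0: (x=4, y=6)
  Distance 1: (x=4, y=5), (x=3, y=6), (x=4, y=7)
  Distance 2: (x=4, y=4), (x=3, y=5), (x=2, y=6), (x=3, y=7)
  Distance 3: (x=4, y=3), (x=3, y=4), (x=2, y=5), (x=1, y=6), (x=3, y=8)
  Distance 4: (x=4, y=2), (x=2, y=4), (x=0, y=6), (x=1, y=7), (x=2, y=8), (x=3, y=9)
  Distance 5: (x=4, y=1), (x=3, y=2), (x=2, y=3), (x=1, y=4), (x=0, y=5), (x=0, y=7), (x=1, y=8), (x=2, y=9), (x=4, y=9), (x=3, y=10)
  Distance 6: (x=4, y=0), (x=3, y=1), (x=2, y=2), (x=1, y=3), (x=0, y=4), (x=0, y=8), (x=1, y=9), (x=2, y=10), (x=4, y=10)
  Distance 7: (x=3, y=0), (x=2, y=1), (x=0, y=3), (x=0, y=9), (x=1, y=10)
  Distance 8: (x=2, y=0), (x=1, y=1), (x=0, y=2), (x=0, y=10)
  Distance 9: (x=1, y=0)
Total reachable: 48 (grid has 48 open cells total)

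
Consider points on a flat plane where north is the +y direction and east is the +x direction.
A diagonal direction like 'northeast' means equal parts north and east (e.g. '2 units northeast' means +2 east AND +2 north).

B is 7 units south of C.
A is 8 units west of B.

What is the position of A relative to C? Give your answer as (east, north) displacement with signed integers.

Place C at the origin (east=0, north=0).
  B is 7 units south of C: delta (east=+0, north=-7); B at (east=0, north=-7).
  A is 8 units west of B: delta (east=-8, north=+0); A at (east=-8, north=-7).
Therefore A relative to C: (east=-8, north=-7).

Answer: A is at (east=-8, north=-7) relative to C.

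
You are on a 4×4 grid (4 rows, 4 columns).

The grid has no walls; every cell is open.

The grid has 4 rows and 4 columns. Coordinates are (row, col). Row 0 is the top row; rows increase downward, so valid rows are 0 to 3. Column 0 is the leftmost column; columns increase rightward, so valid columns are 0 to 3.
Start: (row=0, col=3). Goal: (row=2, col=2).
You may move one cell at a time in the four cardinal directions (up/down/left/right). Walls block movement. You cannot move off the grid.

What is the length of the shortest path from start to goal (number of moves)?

Answer: Shortest path length: 3

Derivation:
BFS from (row=0, col=3) until reaching (row=2, col=2):
  Distance 0: (row=0, col=3)
  Distance 1: (row=0, col=2), (row=1, col=3)
  Distance 2: (row=0, col=1), (row=1, col=2), (row=2, col=3)
  Distance 3: (row=0, col=0), (row=1, col=1), (row=2, col=2), (row=3, col=3)  <- goal reached here
One shortest path (3 moves): (row=0, col=3) -> (row=0, col=2) -> (row=1, col=2) -> (row=2, col=2)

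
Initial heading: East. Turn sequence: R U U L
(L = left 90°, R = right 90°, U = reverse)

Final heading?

Start: East
  R (right (90° clockwise)) -> South
  U (U-turn (180°)) -> North
  U (U-turn (180°)) -> South
  L (left (90° counter-clockwise)) -> East
Final: East

Answer: Final heading: East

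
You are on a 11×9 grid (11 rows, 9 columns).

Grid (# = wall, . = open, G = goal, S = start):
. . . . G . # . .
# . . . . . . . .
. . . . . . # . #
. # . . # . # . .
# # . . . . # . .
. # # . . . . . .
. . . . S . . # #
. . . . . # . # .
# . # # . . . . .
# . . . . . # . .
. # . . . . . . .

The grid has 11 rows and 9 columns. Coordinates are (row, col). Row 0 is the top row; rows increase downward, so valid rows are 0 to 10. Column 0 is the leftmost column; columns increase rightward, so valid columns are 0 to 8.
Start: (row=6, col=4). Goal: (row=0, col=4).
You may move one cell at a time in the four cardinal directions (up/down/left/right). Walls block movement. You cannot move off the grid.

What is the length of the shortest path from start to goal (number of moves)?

Answer: Shortest path length: 8

Derivation:
BFS from (row=6, col=4) until reaching (row=0, col=4):
  Distance 0: (row=6, col=4)
  Distance 1: (row=5, col=4), (row=6, col=3), (row=6, col=5), (row=7, col=4)
  Distance 2: (row=4, col=4), (row=5, col=3), (row=5, col=5), (row=6, col=2), (row=6, col=6), (row=7, col=3), (row=8, col=4)
  Distance 3: (row=4, col=3), (row=4, col=5), (row=5, col=6), (row=6, col=1), (row=7, col=2), (row=7, col=6), (row=8, col=5), (row=9, col=4)
  Distance 4: (row=3, col=3), (row=3, col=5), (row=4, col=2), (row=5, col=7), (row=6, col=0), (row=7, col=1), (row=8, col=6), (row=9, col=3), (row=9, col=5), (row=10, col=4)
  Distance 5: (row=2, col=3), (row=2, col=5), (row=3, col=2), (row=4, col=7), (row=5, col=0), (row=5, col=8), (row=7, col=0), (row=8, col=1), (row=8, col=7), (row=9, col=2), (row=10, col=3), (row=10, col=5)
  Distance 6: (row=1, col=3), (row=1, col=5), (row=2, col=2), (row=2, col=4), (row=3, col=7), (row=4, col=8), (row=8, col=8), (row=9, col=1), (row=9, col=7), (row=10, col=2), (row=10, col=6)
  Distance 7: (row=0, col=3), (row=0, col=5), (row=1, col=2), (row=1, col=4), (row=1, col=6), (row=2, col=1), (row=2, col=7), (row=3, col=8), (row=7, col=8), (row=9, col=8), (row=10, col=7)
  Distance 8: (row=0, col=2), (row=0, col=4), (row=1, col=1), (row=1, col=7), (row=2, col=0), (row=10, col=8)  <- goal reached here
One shortest path (8 moves): (row=6, col=4) -> (row=6, col=5) -> (row=5, col=5) -> (row=4, col=5) -> (row=3, col=5) -> (row=2, col=5) -> (row=2, col=4) -> (row=1, col=4) -> (row=0, col=4)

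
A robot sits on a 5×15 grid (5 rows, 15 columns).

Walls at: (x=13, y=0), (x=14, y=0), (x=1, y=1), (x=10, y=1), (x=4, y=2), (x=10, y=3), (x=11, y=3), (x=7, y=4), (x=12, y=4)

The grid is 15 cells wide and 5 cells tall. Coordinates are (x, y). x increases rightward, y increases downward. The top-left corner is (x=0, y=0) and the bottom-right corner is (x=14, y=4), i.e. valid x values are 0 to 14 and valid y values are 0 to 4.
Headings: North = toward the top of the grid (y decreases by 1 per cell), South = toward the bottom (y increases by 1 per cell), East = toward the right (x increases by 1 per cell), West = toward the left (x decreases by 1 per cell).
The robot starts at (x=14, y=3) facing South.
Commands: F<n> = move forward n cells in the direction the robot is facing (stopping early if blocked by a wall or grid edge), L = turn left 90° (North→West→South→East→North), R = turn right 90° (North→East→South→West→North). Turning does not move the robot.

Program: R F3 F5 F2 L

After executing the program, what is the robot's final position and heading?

Answer: Final position: (x=12, y=3), facing South

Derivation:
Start: (x=14, y=3), facing South
  R: turn right, now facing West
  F3: move forward 2/3 (blocked), now at (x=12, y=3)
  F5: move forward 0/5 (blocked), now at (x=12, y=3)
  F2: move forward 0/2 (blocked), now at (x=12, y=3)
  L: turn left, now facing South
Final: (x=12, y=3), facing South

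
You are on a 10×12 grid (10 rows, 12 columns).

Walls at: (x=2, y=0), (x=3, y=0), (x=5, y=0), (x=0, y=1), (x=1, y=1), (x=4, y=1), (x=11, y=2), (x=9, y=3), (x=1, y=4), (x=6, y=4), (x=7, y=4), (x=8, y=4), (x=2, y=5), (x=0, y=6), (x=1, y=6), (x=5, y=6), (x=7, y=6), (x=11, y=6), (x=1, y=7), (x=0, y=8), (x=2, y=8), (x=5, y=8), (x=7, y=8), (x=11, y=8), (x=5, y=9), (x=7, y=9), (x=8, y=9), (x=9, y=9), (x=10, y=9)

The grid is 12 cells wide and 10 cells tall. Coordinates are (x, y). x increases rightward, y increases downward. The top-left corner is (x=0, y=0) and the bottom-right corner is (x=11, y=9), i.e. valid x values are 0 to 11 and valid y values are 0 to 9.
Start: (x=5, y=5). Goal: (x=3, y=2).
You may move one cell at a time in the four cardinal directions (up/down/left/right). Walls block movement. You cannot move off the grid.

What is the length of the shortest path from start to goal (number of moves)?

BFS from (x=5, y=5) until reaching (x=3, y=2):
  Distance 0: (x=5, y=5)
  Distance 1: (x=5, y=4), (x=4, y=5), (x=6, y=5)
  Distance 2: (x=5, y=3), (x=4, y=4), (x=3, y=5), (x=7, y=5), (x=4, y=6), (x=6, y=6)
  Distance 3: (x=5, y=2), (x=4, y=3), (x=6, y=3), (x=3, y=4), (x=8, y=5), (x=3, y=6), (x=4, y=7), (x=6, y=7)
  Distance 4: (x=5, y=1), (x=4, y=2), (x=6, y=2), (x=3, y=3), (x=7, y=3), (x=2, y=4), (x=9, y=5), (x=2, y=6), (x=8, y=6), (x=3, y=7), (x=5, y=7), (x=7, y=7), (x=4, y=8), (x=6, y=8)
  Distance 5: (x=6, y=1), (x=3, y=2), (x=7, y=2), (x=2, y=3), (x=8, y=3), (x=9, y=4), (x=10, y=5), (x=9, y=6), (x=2, y=7), (x=8, y=7), (x=3, y=8), (x=4, y=9), (x=6, y=9)  <- goal reached here
One shortest path (5 moves): (x=5, y=5) -> (x=4, y=5) -> (x=3, y=5) -> (x=3, y=4) -> (x=3, y=3) -> (x=3, y=2)

Answer: Shortest path length: 5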